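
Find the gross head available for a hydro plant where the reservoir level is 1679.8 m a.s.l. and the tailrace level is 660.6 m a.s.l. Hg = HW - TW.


Hg = 1679.8 - 660.6 = 1019.2000 m


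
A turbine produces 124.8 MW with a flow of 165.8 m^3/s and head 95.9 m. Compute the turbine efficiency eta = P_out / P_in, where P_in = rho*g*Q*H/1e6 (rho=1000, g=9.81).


P_in = 1000 * 9.81 * 165.8 * 95.9 / 1e6 = 155.9812 MW
eta = 124.8 / 155.9812 = 0.8001


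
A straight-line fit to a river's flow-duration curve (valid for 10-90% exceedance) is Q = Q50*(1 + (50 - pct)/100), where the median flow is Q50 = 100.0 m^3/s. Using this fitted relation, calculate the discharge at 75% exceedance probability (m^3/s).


Q = 100.0 * (1 + (50 - 75)/100) = 75.0000 m^3/s


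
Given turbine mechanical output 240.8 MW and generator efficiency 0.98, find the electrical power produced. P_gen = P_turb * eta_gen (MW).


P_gen = 240.8 * 0.98 = 235.9840 MW


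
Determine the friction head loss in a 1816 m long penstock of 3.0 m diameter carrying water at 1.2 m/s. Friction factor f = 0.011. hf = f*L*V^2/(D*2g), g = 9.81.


hf = 0.011 * 1816 * 1.2^2 / (3.0 * 2 * 9.81) = 0.4887 m


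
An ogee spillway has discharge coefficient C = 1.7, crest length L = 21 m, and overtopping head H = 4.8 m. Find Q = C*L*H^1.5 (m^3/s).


Q = 1.7 * 21 * 4.8^1.5 = 375.4309 m^3/s


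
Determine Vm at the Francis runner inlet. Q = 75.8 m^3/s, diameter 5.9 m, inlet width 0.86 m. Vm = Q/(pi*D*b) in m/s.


Vm = 75.8 / (pi * 5.9 * 0.86) = 4.7552 m/s


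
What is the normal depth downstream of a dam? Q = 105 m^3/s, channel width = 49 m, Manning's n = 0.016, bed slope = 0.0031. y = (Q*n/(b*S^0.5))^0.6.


y = (105 * 0.016 / (49 * 0.0031^0.5))^0.6 = 0.7476 m


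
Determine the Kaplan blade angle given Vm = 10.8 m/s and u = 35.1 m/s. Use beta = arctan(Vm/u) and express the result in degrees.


beta = arctan(10.8 / 35.1) = 17.1027 degrees


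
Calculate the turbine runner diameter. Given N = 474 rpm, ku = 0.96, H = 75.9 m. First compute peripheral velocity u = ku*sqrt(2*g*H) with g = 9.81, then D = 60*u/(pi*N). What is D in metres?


u = 0.96 * sqrt(2*9.81*75.9) = 37.0460 m/s
D = 60 * 37.0460 / (pi * 474) = 1.4927 m


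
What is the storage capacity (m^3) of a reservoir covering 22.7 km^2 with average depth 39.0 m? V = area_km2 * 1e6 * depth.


V = 22.7 * 1e6 * 39.0 = 8.8530e+08 m^3


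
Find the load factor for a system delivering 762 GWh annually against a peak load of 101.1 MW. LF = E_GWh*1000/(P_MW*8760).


LF = 762 * 1000 / (101.1 * 8760) = 0.8604


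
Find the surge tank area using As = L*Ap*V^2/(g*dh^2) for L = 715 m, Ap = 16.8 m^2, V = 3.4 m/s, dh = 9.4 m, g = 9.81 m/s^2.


As = 715 * 16.8 * 3.4^2 / (9.81 * 9.4^2) = 160.1948 m^2


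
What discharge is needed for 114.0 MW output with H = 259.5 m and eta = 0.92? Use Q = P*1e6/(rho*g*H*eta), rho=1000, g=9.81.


Q = 114.0 * 1e6 / (1000 * 9.81 * 259.5 * 0.92) = 48.6755 m^3/s


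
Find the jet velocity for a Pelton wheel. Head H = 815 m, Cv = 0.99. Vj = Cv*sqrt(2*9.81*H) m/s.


Vj = 0.99 * sqrt(2*9.81*815) = 125.1882 m/s


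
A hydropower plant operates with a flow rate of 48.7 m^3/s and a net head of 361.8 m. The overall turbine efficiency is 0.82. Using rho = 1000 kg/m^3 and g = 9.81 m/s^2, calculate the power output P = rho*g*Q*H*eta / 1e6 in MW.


P = 1000 * 9.81 * 48.7 * 361.8 * 0.82 / 1e6 = 141.7361 MW


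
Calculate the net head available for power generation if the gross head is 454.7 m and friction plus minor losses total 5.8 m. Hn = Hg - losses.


Hn = 454.7 - 5.8 = 448.9000 m


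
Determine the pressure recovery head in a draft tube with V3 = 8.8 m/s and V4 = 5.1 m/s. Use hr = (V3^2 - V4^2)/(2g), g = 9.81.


hr = (8.8^2 - 5.1^2) / (2*9.81) = 2.6213 m


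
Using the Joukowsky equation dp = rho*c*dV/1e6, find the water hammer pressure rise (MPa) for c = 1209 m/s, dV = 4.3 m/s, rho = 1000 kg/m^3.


dp = 1000 * 1209 * 4.3 / 1e6 = 5.1987 MPa


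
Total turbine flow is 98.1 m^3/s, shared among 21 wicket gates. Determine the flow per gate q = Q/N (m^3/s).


q = 98.1 / 21 = 4.6714 m^3/s


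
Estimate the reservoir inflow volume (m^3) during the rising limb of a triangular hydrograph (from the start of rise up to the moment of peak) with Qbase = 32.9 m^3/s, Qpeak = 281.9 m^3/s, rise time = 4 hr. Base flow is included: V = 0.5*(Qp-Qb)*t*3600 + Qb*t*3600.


V = 0.5*(281.9 - 32.9)*4*3600 + 32.9*4*3600 = 2.2666e+06 m^3


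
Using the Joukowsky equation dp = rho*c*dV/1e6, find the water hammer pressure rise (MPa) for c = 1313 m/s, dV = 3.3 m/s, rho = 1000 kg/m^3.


dp = 1000 * 1313 * 3.3 / 1e6 = 4.3329 MPa


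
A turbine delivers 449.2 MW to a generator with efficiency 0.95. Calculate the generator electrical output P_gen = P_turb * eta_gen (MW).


P_gen = 449.2 * 0.95 = 426.7400 MW


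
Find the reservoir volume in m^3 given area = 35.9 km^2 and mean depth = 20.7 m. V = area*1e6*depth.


V = 35.9 * 1e6 * 20.7 = 7.4313e+08 m^3


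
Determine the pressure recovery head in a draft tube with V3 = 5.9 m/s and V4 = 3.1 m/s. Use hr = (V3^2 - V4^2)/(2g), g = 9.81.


hr = (5.9^2 - 3.1^2) / (2*9.81) = 1.2844 m


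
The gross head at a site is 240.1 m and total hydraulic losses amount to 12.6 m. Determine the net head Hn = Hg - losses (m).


Hn = 240.1 - 12.6 = 227.5000 m


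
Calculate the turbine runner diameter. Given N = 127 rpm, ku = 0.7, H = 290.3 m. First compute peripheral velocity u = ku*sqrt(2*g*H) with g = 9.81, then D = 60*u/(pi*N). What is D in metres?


u = 0.7 * sqrt(2*9.81*290.3) = 52.8288 m/s
D = 60 * 52.8288 / (pi * 127) = 7.9445 m


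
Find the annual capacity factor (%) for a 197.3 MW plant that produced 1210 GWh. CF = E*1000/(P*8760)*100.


CF = 1210 * 1000 / (197.3 * 8760) * 100 = 70.0090 %


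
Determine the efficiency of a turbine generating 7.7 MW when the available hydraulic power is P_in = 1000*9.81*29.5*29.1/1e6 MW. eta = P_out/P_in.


P_in = 1000 * 9.81 * 29.5 * 29.1 / 1e6 = 8.4214 MW
eta = 7.7 / 8.4214 = 0.9143


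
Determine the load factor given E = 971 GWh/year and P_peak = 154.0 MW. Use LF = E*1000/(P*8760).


LF = 971 * 1000 / (154.0 * 8760) = 0.7198


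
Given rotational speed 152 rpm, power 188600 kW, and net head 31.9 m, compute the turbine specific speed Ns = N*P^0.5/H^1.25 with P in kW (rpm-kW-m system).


Ns = 152 * 188600^0.5 / 31.9^1.25 = 870.7151


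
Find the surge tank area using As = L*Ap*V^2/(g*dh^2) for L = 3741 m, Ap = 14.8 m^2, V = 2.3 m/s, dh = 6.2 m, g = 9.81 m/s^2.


As = 3741 * 14.8 * 2.3^2 / (9.81 * 6.2^2) = 776.6989 m^2


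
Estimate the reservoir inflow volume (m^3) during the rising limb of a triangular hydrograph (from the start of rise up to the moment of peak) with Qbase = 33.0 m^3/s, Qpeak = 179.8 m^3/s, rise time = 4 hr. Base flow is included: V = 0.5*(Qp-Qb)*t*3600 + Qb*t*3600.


V = 0.5*(179.8 - 33.0)*4*3600 + 33.0*4*3600 = 1.5322e+06 m^3


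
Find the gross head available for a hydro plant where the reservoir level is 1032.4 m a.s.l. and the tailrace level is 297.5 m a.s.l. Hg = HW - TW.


Hg = 1032.4 - 297.5 = 734.9000 m


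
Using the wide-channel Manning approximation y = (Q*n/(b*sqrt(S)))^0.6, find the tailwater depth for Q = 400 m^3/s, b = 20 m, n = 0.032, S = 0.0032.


y = (400 * 0.032 / (20 * 0.0032^0.5))^0.6 = 4.2871 m


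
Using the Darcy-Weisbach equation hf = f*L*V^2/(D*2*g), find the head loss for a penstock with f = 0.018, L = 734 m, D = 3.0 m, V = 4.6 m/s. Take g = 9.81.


hf = 0.018 * 734 * 4.6^2 / (3.0 * 2 * 9.81) = 4.7497 m


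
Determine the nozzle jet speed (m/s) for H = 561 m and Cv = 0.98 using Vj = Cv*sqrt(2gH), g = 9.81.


Vj = 0.98 * sqrt(2*9.81*561) = 102.8151 m/s


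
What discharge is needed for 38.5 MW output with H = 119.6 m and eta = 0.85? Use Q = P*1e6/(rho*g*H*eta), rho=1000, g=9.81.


Q = 38.5 * 1e6 / (1000 * 9.81 * 119.6 * 0.85) = 38.6048 m^3/s


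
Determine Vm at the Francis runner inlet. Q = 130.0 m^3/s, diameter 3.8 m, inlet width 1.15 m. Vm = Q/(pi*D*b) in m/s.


Vm = 130.0 / (pi * 3.8 * 1.15) = 9.4692 m/s


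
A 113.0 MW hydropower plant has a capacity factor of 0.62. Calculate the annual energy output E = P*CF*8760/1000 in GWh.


E = 113.0 * 0.62 * 8760 / 1000 = 613.7256 GWh


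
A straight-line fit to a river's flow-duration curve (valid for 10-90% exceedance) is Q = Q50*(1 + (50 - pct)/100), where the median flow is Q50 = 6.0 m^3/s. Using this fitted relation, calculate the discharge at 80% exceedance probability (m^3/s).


Q = 6.0 * (1 + (50 - 80)/100) = 4.2000 m^3/s


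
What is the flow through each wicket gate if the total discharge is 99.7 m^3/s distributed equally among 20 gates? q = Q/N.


q = 99.7 / 20 = 4.9850 m^3/s


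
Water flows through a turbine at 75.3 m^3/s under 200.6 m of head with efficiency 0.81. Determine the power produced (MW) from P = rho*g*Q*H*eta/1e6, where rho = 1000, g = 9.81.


P = 1000 * 9.81 * 75.3 * 200.6 * 0.81 / 1e6 = 120.0273 MW


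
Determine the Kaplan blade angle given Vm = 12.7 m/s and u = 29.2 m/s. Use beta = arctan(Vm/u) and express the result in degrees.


beta = arctan(12.7 / 29.2) = 23.5057 degrees


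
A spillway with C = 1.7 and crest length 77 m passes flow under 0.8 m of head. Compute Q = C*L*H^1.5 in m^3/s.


Q = 1.7 * 77 * 0.8^1.5 = 93.6644 m^3/s


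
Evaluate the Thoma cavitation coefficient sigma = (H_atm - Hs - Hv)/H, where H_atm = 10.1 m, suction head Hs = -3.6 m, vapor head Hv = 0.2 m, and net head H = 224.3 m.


sigma = (10.1 - (-3.6) - 0.2) / 224.3 = 0.0602


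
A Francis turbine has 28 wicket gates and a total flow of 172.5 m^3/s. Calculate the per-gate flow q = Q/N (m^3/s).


q = 172.5 / 28 = 6.1607 m^3/s


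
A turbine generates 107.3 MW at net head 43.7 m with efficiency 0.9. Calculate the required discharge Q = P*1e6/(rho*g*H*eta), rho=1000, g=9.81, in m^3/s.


Q = 107.3 * 1e6 / (1000 * 9.81 * 43.7 * 0.9) = 278.1037 m^3/s


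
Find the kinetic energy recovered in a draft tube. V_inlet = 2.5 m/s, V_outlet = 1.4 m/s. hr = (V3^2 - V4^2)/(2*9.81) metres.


hr = (2.5^2 - 1.4^2) / (2*9.81) = 0.2187 m


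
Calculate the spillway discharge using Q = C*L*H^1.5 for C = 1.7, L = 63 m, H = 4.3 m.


Q = 1.7 * 63 * 4.3^1.5 = 954.9753 m^3/s


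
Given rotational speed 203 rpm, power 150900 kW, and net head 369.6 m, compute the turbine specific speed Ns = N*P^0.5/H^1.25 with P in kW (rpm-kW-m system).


Ns = 203 * 150900^0.5 / 369.6^1.25 = 48.6604


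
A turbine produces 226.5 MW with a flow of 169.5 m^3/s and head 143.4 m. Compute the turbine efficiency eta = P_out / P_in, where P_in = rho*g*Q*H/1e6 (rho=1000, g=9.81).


P_in = 1000 * 9.81 * 169.5 * 143.4 / 1e6 = 238.4448 MW
eta = 226.5 / 238.4448 = 0.9499


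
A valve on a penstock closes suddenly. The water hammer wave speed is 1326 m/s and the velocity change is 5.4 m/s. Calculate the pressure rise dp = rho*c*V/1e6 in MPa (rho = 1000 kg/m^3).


dp = 1000 * 1326 * 5.4 / 1e6 = 7.1604 MPa


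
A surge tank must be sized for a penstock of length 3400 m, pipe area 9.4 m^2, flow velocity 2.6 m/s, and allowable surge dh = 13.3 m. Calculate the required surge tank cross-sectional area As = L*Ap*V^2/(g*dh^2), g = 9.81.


As = 3400 * 9.4 * 2.6^2 / (9.81 * 13.3^2) = 124.5034 m^2


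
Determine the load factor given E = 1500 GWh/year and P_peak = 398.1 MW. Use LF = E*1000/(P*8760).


LF = 1500 * 1000 / (398.1 * 8760) = 0.4301


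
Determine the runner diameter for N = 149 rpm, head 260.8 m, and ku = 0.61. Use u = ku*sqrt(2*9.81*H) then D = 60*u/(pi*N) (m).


u = 0.61 * sqrt(2*9.81*260.8) = 43.6348 m/s
D = 60 * 43.6348 / (pi * 149) = 5.5930 m


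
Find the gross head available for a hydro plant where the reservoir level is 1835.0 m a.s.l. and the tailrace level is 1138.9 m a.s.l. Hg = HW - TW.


Hg = 1835.0 - 1138.9 = 696.1000 m


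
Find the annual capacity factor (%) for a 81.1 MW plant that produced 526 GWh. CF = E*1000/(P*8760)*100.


CF = 526 * 1000 / (81.1 * 8760) * 100 = 74.0390 %


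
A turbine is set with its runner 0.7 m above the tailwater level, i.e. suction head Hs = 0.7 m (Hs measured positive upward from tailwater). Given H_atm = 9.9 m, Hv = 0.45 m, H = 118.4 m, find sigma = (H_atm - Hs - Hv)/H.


sigma = (9.9 - 0.7 - 0.45) / 118.4 = 0.0739


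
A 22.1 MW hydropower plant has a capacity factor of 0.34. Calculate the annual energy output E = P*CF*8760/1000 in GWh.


E = 22.1 * 0.34 * 8760 / 1000 = 65.8226 GWh


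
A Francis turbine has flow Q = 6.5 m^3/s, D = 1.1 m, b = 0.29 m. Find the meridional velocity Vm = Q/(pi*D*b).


Vm = 6.5 / (pi * 1.1 * 0.29) = 6.4859 m/s


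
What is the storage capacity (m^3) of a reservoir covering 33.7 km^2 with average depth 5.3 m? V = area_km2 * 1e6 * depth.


V = 33.7 * 1e6 * 5.3 = 1.7861e+08 m^3


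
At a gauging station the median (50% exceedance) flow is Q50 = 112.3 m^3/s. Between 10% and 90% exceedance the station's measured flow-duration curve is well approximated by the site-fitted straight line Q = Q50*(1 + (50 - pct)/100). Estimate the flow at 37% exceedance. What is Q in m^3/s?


Q = 112.3 * (1 + (50 - 37)/100) = 126.8990 m^3/s


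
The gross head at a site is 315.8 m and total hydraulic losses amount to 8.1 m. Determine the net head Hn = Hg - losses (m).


Hn = 315.8 - 8.1 = 307.7000 m


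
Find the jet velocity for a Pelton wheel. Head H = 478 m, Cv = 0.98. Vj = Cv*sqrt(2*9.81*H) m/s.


Vj = 0.98 * sqrt(2*9.81*478) = 94.9051 m/s


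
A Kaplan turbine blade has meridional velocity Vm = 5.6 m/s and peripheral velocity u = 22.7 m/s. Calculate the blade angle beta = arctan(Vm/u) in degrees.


beta = arctan(5.6 / 22.7) = 13.8579 degrees


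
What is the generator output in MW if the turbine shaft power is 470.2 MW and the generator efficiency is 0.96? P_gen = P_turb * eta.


P_gen = 470.2 * 0.96 = 451.3920 MW


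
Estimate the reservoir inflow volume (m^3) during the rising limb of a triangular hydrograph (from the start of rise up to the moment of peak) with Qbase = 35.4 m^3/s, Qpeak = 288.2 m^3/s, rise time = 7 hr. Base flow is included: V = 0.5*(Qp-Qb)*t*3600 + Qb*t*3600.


V = 0.5*(288.2 - 35.4)*7*3600 + 35.4*7*3600 = 4.0774e+06 m^3


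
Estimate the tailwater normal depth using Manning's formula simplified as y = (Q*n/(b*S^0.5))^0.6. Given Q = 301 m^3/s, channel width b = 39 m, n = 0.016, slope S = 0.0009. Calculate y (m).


y = (301 * 0.016 / (39 * 0.0009^0.5))^0.6 = 2.3372 m


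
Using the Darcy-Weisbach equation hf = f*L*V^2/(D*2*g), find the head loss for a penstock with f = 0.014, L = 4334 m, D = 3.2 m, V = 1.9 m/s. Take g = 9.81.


hf = 0.014 * 4334 * 1.9^2 / (3.2 * 2 * 9.81) = 3.4888 m


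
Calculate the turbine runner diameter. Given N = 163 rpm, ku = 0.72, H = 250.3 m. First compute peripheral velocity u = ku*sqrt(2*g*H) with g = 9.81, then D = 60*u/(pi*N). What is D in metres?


u = 0.72 * sqrt(2*9.81*250.3) = 50.4560 m/s
D = 60 * 50.4560 / (pi * 163) = 5.9119 m


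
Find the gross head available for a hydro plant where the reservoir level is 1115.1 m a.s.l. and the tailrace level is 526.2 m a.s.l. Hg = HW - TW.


Hg = 1115.1 - 526.2 = 588.9000 m


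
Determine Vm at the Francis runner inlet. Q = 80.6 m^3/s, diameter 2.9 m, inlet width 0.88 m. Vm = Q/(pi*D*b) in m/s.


Vm = 80.6 / (pi * 2.9 * 0.88) = 10.0532 m/s


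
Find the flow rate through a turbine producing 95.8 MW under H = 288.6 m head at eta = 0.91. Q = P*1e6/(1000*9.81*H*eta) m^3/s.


Q = 95.8 * 1e6 / (1000 * 9.81 * 288.6 * 0.91) = 37.1842 m^3/s


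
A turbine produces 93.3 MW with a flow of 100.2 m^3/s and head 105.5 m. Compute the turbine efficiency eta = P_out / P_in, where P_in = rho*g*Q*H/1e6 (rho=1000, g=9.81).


P_in = 1000 * 9.81 * 100.2 * 105.5 / 1e6 = 103.7025 MW
eta = 93.3 / 103.7025 = 0.8997


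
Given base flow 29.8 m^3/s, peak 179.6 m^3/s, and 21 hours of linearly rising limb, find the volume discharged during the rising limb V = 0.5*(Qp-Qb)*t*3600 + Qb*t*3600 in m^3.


V = 0.5*(179.6 - 29.8)*21*3600 + 29.8*21*3600 = 7.9153e+06 m^3


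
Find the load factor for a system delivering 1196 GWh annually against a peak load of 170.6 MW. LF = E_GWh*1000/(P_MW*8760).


LF = 1196 * 1000 / (170.6 * 8760) = 0.8003


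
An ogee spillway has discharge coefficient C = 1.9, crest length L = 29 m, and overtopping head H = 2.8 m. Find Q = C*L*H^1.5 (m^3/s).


Q = 1.9 * 29 * 2.8^1.5 = 258.1598 m^3/s


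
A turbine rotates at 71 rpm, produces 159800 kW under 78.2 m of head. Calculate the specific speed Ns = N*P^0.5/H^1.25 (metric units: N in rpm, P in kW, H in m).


Ns = 71 * 159800^0.5 / 78.2^1.25 = 122.0501


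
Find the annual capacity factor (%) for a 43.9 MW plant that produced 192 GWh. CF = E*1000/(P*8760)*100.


CF = 192 * 1000 / (43.9 * 8760) * 100 = 49.9267 %


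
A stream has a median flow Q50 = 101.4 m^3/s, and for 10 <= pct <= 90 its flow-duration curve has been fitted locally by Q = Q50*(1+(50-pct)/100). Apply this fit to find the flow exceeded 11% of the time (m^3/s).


Q = 101.4 * (1 + (50 - 11)/100) = 140.9460 m^3/s


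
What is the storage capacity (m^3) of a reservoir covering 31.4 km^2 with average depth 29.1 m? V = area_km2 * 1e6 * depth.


V = 31.4 * 1e6 * 29.1 = 9.1374e+08 m^3


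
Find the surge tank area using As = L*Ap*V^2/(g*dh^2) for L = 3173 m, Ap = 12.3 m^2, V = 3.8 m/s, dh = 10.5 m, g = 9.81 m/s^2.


As = 3173 * 12.3 * 3.8^2 / (9.81 * 10.5^2) = 521.0684 m^2


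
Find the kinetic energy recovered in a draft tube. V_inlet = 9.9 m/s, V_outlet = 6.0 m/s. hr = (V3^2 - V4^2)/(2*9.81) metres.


hr = (9.9^2 - 6.0^2) / (2*9.81) = 3.1606 m


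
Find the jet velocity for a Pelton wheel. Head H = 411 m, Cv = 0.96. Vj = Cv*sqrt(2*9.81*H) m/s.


Vj = 0.96 * sqrt(2*9.81*411) = 86.2068 m/s


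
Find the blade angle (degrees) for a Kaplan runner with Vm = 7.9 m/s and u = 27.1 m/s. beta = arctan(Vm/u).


beta = arctan(7.9 / 27.1) = 16.2521 degrees


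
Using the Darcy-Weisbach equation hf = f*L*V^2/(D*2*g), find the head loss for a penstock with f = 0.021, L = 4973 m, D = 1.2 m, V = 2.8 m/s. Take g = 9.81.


hf = 0.021 * 4973 * 2.8^2 / (1.2 * 2 * 9.81) = 34.7755 m


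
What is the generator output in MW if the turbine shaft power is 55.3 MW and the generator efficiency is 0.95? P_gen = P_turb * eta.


P_gen = 55.3 * 0.95 = 52.5350 MW


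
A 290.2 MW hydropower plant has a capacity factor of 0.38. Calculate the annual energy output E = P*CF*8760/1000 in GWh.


E = 290.2 * 0.38 * 8760 / 1000 = 966.0178 GWh


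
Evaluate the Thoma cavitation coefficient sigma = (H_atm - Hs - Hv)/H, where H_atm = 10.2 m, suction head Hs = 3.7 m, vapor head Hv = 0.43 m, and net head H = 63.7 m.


sigma = (10.2 - 3.7 - 0.43) / 63.7 = 0.0953


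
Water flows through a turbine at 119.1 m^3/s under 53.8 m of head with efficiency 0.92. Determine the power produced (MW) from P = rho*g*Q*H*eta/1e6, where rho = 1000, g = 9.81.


P = 1000 * 9.81 * 119.1 * 53.8 * 0.92 / 1e6 = 57.8297 MW


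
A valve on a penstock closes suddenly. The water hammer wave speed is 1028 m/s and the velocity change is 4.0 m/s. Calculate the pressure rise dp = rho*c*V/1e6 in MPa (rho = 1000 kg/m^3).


dp = 1000 * 1028 * 4.0 / 1e6 = 4.1120 MPa


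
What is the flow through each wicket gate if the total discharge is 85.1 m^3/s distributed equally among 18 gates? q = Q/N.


q = 85.1 / 18 = 4.7278 m^3/s


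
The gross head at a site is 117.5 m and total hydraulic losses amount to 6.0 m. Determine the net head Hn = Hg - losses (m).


Hn = 117.5 - 6.0 = 111.5000 m


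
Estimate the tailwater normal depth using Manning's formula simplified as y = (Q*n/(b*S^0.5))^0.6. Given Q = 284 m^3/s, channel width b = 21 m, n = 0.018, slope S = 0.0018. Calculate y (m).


y = (284 * 0.018 / (21 * 0.0018^0.5))^0.6 = 2.8526 m


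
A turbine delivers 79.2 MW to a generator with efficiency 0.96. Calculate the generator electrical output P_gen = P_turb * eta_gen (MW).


P_gen = 79.2 * 0.96 = 76.0320 MW


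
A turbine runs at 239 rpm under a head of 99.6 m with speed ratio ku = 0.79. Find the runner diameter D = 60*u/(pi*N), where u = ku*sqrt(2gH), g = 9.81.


u = 0.79 * sqrt(2*9.81*99.6) = 34.9226 m/s
D = 60 * 34.9226 / (pi * 239) = 2.7907 m


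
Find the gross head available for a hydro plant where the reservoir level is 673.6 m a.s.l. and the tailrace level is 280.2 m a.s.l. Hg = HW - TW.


Hg = 673.6 - 280.2 = 393.4000 m


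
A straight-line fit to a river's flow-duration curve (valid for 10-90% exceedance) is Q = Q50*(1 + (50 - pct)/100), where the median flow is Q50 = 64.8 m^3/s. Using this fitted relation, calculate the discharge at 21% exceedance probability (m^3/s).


Q = 64.8 * (1 + (50 - 21)/100) = 83.5920 m^3/s


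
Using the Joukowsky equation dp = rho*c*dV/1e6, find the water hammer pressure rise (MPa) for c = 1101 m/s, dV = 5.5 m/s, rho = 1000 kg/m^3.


dp = 1000 * 1101 * 5.5 / 1e6 = 6.0555 MPa


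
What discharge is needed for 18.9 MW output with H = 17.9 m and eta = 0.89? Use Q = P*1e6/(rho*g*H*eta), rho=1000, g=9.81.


Q = 18.9 * 1e6 / (1000 * 9.81 * 17.9 * 0.89) = 120.9344 m^3/s


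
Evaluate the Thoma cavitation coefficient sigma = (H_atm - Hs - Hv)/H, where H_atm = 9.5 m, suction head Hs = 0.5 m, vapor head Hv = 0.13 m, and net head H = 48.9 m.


sigma = (9.5 - 0.5 - 0.13) / 48.9 = 0.1814


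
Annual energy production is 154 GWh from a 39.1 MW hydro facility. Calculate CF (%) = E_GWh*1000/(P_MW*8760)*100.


CF = 154 * 1000 / (39.1 * 8760) * 100 = 44.9614 %


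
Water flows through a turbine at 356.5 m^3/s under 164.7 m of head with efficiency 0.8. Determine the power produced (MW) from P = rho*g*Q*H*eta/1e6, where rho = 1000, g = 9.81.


P = 1000 * 9.81 * 356.5 * 164.7 * 0.8 / 1e6 = 460.7996 MW


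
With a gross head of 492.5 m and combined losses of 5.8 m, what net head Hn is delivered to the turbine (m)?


Hn = 492.5 - 5.8 = 486.7000 m


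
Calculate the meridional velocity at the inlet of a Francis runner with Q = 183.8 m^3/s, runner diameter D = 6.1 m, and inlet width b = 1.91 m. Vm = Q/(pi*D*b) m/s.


Vm = 183.8 / (pi * 6.1 * 1.91) = 5.0215 m/s


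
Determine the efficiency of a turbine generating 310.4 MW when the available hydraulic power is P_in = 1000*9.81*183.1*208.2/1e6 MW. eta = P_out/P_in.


P_in = 1000 * 9.81 * 183.1 * 208.2 / 1e6 = 373.9711 MW
eta = 310.4 / 373.9711 = 0.8300


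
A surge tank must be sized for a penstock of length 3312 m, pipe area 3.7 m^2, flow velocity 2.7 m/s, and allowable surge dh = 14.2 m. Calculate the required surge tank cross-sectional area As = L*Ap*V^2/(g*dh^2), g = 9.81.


As = 3312 * 3.7 * 2.7^2 / (9.81 * 14.2^2) = 45.1621 m^2


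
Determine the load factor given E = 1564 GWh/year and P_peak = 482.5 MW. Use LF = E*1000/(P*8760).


LF = 1564 * 1000 / (482.5 * 8760) = 0.3700


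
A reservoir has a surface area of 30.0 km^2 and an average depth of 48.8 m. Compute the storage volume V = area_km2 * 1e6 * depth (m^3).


V = 30.0 * 1e6 * 48.8 = 1.4640e+09 m^3


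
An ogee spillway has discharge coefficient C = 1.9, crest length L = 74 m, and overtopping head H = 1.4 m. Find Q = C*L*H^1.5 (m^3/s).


Q = 1.9 * 74 * 1.4^1.5 = 232.9042 m^3/s


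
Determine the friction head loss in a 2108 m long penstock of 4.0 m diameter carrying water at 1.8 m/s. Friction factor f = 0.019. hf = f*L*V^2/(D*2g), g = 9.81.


hf = 0.019 * 2108 * 1.8^2 / (4.0 * 2 * 9.81) = 1.6535 m


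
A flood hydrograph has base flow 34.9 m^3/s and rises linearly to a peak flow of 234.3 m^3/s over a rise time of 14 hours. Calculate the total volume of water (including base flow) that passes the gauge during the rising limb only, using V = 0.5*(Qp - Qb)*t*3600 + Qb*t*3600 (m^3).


V = 0.5*(234.3 - 34.9)*14*3600 + 34.9*14*3600 = 6.7838e+06 m^3


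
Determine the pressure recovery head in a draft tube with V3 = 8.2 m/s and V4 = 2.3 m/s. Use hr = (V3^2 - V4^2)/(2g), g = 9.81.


hr = (8.2^2 - 2.3^2) / (2*9.81) = 3.1575 m


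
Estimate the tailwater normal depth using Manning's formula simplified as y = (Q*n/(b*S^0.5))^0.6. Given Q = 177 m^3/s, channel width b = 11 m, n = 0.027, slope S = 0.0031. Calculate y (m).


y = (177 * 0.027 / (11 * 0.0031^0.5))^0.6 = 3.4305 m


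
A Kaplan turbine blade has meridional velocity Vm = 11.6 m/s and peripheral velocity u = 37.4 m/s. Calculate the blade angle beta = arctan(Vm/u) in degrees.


beta = arctan(11.6 / 37.4) = 17.2318 degrees


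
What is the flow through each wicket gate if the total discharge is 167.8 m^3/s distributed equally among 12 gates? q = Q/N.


q = 167.8 / 12 = 13.9833 m^3/s


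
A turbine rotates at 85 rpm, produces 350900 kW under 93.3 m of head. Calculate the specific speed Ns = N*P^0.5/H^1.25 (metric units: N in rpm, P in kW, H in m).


Ns = 85 * 350900^0.5 / 93.3^1.25 = 173.6435


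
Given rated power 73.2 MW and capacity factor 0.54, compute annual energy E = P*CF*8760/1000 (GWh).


E = 73.2 * 0.54 * 8760 / 1000 = 346.2653 GWh


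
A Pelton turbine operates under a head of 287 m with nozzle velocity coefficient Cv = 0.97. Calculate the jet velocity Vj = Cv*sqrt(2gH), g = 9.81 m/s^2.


Vj = 0.97 * sqrt(2*9.81*287) = 72.7884 m/s


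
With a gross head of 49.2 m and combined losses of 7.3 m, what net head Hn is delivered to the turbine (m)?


Hn = 49.2 - 7.3 = 41.9000 m


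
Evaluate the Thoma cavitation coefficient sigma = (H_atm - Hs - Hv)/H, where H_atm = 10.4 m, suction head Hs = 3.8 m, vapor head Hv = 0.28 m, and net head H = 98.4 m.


sigma = (10.4 - 3.8 - 0.28) / 98.4 = 0.0642


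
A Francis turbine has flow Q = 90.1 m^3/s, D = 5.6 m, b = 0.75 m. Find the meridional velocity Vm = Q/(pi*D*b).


Vm = 90.1 / (pi * 5.6 * 0.75) = 6.8285 m/s


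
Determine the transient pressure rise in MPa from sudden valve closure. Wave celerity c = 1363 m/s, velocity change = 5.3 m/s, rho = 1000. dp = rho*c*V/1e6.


dp = 1000 * 1363 * 5.3 / 1e6 = 7.2239 MPa


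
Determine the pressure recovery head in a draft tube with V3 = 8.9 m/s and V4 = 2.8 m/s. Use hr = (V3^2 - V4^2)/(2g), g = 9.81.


hr = (8.9^2 - 2.8^2) / (2*9.81) = 3.6376 m


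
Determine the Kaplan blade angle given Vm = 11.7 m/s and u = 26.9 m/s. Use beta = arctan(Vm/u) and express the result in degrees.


beta = arctan(11.7 / 26.9) = 23.5064 degrees


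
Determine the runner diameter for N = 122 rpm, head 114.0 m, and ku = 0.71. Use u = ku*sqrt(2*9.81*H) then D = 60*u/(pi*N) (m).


u = 0.71 * sqrt(2*9.81*114.0) = 33.5784 m/s
D = 60 * 33.5784 / (pi * 122) = 5.2566 m


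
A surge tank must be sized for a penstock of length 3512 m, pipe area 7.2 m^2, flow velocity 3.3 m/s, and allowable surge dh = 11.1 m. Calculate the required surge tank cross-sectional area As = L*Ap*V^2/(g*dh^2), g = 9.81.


As = 3512 * 7.2 * 3.3^2 / (9.81 * 11.1^2) = 227.8242 m^2


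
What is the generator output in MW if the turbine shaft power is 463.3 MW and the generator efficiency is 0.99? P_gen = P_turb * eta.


P_gen = 463.3 * 0.99 = 458.6670 MW


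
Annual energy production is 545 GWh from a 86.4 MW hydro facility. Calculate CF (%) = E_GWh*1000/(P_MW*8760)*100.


CF = 545 * 1000 / (86.4 * 8760) * 100 = 72.0077 %


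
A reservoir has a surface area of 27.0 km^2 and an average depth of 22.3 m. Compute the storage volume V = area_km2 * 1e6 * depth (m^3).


V = 27.0 * 1e6 * 22.3 = 6.0210e+08 m^3


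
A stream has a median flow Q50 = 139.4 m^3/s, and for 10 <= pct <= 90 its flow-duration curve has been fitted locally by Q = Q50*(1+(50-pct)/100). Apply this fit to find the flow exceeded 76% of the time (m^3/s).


Q = 139.4 * (1 + (50 - 76)/100) = 103.1560 m^3/s


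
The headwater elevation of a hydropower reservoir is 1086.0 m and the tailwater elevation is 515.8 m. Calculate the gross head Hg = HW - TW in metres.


Hg = 1086.0 - 515.8 = 570.2000 m


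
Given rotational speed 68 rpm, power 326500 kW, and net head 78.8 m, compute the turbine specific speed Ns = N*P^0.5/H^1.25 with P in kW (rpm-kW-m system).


Ns = 68 * 326500^0.5 / 78.8^1.25 = 165.4980


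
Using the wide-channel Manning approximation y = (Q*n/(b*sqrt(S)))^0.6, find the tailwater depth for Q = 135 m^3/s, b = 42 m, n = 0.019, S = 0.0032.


y = (135 * 0.019 / (42 * 0.0032^0.5))^0.6 = 1.0470 m


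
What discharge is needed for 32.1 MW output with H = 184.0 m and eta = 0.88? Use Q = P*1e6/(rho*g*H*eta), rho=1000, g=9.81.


Q = 32.1 * 1e6 / (1000 * 9.81 * 184.0 * 0.88) = 20.2086 m^3/s


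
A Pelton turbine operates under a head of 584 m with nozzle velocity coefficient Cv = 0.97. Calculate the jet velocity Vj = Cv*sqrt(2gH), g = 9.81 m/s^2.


Vj = 0.97 * sqrt(2*9.81*584) = 103.8311 m/s


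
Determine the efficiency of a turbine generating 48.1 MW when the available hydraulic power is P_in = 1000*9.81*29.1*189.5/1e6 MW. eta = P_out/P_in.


P_in = 1000 * 9.81 * 29.1 * 189.5 / 1e6 = 54.0968 MW
eta = 48.1 / 54.0968 = 0.8891


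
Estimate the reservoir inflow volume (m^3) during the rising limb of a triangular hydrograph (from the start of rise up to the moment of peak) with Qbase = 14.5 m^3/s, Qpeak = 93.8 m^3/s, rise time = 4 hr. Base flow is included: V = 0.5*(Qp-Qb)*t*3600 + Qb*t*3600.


V = 0.5*(93.8 - 14.5)*4*3600 + 14.5*4*3600 = 779760.0000 m^3


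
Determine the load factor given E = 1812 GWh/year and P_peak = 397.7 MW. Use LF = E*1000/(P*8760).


LF = 1812 * 1000 / (397.7 * 8760) = 0.5201


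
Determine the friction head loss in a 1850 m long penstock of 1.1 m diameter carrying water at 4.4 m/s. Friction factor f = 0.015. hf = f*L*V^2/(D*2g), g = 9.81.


hf = 0.015 * 1850 * 4.4^2 / (1.1 * 2 * 9.81) = 24.8930 m


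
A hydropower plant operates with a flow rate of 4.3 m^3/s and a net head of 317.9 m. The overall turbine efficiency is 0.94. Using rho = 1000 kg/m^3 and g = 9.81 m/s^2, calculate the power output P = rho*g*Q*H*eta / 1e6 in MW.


P = 1000 * 9.81 * 4.3 * 317.9 * 0.94 / 1e6 = 12.6054 MW


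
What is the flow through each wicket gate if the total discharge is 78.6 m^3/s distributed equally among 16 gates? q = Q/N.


q = 78.6 / 16 = 4.9125 m^3/s


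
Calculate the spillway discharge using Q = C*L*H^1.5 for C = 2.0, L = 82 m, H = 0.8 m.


Q = 2.0 * 82 * 0.8^1.5 = 117.3488 m^3/s


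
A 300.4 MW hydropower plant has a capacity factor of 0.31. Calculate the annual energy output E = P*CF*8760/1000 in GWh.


E = 300.4 * 0.31 * 8760 / 1000 = 815.7662 GWh


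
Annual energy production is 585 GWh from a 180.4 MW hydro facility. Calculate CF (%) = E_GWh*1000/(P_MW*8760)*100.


CF = 585 * 1000 / (180.4 * 8760) * 100 = 37.0182 %


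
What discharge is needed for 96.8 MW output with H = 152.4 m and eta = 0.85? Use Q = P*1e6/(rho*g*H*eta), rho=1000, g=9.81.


Q = 96.8 * 1e6 / (1000 * 9.81 * 152.4 * 0.85) = 76.1732 m^3/s


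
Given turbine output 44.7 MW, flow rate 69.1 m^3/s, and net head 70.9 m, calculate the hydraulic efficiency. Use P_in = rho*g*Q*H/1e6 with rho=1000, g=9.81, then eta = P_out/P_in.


P_in = 1000 * 9.81 * 69.1 * 70.9 / 1e6 = 48.0611 MW
eta = 44.7 / 48.0611 = 0.9301


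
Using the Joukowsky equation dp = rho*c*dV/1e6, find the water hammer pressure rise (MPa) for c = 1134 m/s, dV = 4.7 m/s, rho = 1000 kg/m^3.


dp = 1000 * 1134 * 4.7 / 1e6 = 5.3298 MPa


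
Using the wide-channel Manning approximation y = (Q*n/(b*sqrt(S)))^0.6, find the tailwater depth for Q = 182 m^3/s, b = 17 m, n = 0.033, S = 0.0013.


y = (182 * 0.033 / (17 * 0.0013^0.5))^0.6 = 3.9328 m


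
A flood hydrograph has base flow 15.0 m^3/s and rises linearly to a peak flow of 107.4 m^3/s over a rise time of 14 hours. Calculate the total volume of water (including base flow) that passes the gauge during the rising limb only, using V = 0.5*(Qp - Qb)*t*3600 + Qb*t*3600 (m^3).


V = 0.5*(107.4 - 15.0)*14*3600 + 15.0*14*3600 = 3.0845e+06 m^3


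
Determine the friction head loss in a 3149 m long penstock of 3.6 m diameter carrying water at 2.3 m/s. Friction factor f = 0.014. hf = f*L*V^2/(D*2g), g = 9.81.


hf = 0.014 * 3149 * 2.3^2 / (3.6 * 2 * 9.81) = 3.3018 m


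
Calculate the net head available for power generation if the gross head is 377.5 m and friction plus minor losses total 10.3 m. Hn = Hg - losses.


Hn = 377.5 - 10.3 = 367.2000 m


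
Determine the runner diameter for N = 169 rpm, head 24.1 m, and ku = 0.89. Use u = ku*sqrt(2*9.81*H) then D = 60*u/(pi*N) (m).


u = 0.89 * sqrt(2*9.81*24.1) = 19.3530 m/s
D = 60 * 19.3530 / (pi * 169) = 2.1871 m


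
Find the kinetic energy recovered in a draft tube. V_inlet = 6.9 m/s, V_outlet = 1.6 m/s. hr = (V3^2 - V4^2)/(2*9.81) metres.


hr = (6.9^2 - 1.6^2) / (2*9.81) = 2.2961 m


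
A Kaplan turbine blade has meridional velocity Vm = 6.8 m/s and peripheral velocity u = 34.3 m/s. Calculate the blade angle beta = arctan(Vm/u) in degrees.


beta = arctan(6.8 / 34.3) = 11.2135 degrees


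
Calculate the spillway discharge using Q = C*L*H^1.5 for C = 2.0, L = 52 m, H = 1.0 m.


Q = 2.0 * 52 * 1.0^1.5 = 104.0000 m^3/s


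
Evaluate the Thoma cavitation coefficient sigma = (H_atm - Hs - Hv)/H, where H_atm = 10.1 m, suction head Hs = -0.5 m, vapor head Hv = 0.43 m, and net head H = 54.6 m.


sigma = (10.1 - (-0.5) - 0.43) / 54.6 = 0.1863


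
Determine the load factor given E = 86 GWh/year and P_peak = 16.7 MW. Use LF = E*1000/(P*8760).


LF = 86 * 1000 / (16.7 * 8760) = 0.5879


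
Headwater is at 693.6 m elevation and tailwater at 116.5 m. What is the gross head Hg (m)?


Hg = 693.6 - 116.5 = 577.1000 m


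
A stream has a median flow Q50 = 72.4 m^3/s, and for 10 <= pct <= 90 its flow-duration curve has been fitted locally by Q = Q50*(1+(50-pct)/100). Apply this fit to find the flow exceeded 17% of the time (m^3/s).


Q = 72.4 * (1 + (50 - 17)/100) = 96.2920 m^3/s


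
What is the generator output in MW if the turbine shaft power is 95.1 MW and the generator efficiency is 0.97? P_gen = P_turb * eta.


P_gen = 95.1 * 0.97 = 92.2470 MW


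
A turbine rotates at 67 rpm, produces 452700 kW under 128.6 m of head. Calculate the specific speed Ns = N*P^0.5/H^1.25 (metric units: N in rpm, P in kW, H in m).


Ns = 67 * 452700^0.5 / 128.6^1.25 = 104.0948


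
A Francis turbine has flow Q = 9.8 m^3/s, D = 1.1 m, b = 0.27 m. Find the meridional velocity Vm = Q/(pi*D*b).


Vm = 9.8 / (pi * 1.1 * 0.27) = 10.5032 m/s


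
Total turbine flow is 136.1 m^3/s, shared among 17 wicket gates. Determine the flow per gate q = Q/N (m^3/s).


q = 136.1 / 17 = 8.0059 m^3/s


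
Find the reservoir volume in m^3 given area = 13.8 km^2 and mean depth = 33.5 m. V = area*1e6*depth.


V = 13.8 * 1e6 * 33.5 = 4.6230e+08 m^3


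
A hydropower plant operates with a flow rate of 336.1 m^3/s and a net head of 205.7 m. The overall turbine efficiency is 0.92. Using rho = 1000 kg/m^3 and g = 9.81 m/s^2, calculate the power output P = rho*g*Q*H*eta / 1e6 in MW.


P = 1000 * 9.81 * 336.1 * 205.7 * 0.92 / 1e6 = 623.9642 MW


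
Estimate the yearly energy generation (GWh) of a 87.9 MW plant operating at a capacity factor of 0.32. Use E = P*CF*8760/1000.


E = 87.9 * 0.32 * 8760 / 1000 = 246.4013 GWh


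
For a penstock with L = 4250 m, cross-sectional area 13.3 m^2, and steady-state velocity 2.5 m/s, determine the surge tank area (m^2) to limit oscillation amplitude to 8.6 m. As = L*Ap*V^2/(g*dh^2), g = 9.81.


As = 4250 * 13.3 * 2.5^2 / (9.81 * 8.6^2) = 486.9167 m^2


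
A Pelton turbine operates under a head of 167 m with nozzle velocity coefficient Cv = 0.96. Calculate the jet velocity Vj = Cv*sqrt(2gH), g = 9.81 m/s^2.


Vj = 0.96 * sqrt(2*9.81*167) = 54.9514 m/s


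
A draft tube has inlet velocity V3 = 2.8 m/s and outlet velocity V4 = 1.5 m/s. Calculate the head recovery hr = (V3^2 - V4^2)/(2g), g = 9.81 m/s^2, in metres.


hr = (2.8^2 - 1.5^2) / (2*9.81) = 0.2849 m


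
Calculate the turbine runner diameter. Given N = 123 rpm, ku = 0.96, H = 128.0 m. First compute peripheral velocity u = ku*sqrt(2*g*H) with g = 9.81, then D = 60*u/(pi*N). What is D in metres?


u = 0.96 * sqrt(2*9.81*128.0) = 48.1089 m/s
D = 60 * 48.1089 / (pi * 123) = 7.4700 m


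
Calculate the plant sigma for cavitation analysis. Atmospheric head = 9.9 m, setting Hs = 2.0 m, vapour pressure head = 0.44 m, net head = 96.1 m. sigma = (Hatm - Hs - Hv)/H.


sigma = (9.9 - 2.0 - 0.44) / 96.1 = 0.0776


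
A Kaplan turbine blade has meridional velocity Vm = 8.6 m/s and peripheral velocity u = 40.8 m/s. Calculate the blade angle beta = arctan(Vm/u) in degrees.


beta = arctan(8.6 / 40.8) = 11.9028 degrees


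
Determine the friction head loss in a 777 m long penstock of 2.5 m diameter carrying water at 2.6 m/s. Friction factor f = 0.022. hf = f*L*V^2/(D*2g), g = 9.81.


hf = 0.022 * 777 * 2.6^2 / (2.5 * 2 * 9.81) = 2.3559 m


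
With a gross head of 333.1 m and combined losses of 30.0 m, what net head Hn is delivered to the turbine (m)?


Hn = 333.1 - 30.0 = 303.1000 m


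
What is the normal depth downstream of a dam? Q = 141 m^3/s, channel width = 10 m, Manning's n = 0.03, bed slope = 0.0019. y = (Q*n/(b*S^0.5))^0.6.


y = (141 * 0.03 / (10 * 0.0019^0.5))^0.6 = 3.9100 m


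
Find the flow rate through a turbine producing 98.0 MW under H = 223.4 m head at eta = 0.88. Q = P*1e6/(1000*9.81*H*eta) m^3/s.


Q = 98.0 * 1e6 / (1000 * 9.81 * 223.4 * 0.88) = 50.8149 m^3/s


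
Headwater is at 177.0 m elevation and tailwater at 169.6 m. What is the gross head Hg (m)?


Hg = 177.0 - 169.6 = 7.4000 m


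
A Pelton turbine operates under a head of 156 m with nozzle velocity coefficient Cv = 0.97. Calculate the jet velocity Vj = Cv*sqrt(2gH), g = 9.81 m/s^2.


Vj = 0.97 * sqrt(2*9.81*156) = 53.6641 m/s


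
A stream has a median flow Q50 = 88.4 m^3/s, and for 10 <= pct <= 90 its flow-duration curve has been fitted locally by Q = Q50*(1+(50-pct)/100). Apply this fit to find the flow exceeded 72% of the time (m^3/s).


Q = 88.4 * (1 + (50 - 72)/100) = 68.9520 m^3/s


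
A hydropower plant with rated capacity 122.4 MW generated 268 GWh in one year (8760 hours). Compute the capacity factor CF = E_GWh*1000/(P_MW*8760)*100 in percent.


CF = 268 * 1000 / (122.4 * 8760) * 100 = 24.9948 %


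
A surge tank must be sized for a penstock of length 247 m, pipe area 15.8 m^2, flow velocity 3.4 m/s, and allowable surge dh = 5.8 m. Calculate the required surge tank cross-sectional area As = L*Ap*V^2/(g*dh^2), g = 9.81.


As = 247 * 15.8 * 3.4^2 / (9.81 * 5.8^2) = 136.7058 m^2


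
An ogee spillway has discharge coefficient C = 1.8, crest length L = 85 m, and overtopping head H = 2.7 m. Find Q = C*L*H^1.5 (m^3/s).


Q = 1.8 * 85 * 2.7^1.5 = 678.7926 m^3/s


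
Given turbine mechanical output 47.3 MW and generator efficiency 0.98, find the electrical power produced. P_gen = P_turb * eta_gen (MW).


P_gen = 47.3 * 0.98 = 46.3540 MW


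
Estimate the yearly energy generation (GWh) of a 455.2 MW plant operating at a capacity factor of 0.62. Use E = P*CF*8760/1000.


E = 455.2 * 0.62 * 8760 / 1000 = 2472.2822 GWh


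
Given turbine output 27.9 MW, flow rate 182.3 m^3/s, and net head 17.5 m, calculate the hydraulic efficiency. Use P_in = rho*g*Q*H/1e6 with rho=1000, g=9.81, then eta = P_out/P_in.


P_in = 1000 * 9.81 * 182.3 * 17.5 / 1e6 = 31.2964 MW
eta = 27.9 / 31.2964 = 0.8915


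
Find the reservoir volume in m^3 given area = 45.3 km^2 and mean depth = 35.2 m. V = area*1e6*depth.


V = 45.3 * 1e6 * 35.2 = 1.5946e+09 m^3
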